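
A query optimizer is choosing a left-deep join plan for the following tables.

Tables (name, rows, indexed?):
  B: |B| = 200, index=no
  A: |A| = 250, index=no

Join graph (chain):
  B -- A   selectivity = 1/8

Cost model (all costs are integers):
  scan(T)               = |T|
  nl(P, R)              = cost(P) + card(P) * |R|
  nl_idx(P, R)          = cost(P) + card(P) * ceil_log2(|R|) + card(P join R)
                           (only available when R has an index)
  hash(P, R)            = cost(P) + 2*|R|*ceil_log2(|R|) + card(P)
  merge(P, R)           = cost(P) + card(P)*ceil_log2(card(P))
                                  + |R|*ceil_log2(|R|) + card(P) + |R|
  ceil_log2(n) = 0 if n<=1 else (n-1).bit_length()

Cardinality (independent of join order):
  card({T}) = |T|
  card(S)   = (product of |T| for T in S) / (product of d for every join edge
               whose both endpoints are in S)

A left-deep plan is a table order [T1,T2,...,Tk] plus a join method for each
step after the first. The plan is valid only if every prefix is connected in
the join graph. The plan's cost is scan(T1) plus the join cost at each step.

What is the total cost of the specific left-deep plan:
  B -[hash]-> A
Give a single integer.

4400

step 1: scan B: cost=200, card=200
step 2: join A via hash
    card(P join A) = 200*250/(8) = 6250
    cost = 200 + 2*250*8 + 200 = 4400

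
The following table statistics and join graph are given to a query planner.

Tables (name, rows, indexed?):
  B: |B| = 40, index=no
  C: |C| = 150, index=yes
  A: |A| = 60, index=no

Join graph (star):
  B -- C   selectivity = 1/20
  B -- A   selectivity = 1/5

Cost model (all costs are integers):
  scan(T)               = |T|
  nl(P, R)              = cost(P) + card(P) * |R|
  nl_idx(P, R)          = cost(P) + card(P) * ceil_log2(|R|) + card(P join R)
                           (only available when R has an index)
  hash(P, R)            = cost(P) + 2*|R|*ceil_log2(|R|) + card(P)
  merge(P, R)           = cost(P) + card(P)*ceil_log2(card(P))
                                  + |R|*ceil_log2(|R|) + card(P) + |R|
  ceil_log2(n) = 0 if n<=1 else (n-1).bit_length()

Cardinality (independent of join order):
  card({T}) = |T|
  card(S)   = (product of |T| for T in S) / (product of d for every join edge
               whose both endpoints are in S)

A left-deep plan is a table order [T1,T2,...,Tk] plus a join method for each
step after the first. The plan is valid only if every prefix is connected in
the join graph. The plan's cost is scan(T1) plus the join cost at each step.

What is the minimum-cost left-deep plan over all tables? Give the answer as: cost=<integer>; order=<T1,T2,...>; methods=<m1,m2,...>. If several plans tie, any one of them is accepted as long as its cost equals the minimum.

cost=1680; order=B,C,A; methods=nl_idx,hash

Selinger DP (subsets sized 1..n):
  {B}: scan cost=40, card=40
  {C}: scan cost=150, card=150
  {A}: scan cost=60, card=60
  {BC}: card=300; try (C,nl_idx)→660, (B,hash)→780, (C,merge)→1670, (B,merge)→1780, (C,hash)→2480, (C,nl)→6040 …(+1); best=660 via (C,nl_idx)
  {AB}: card=480; try (B,hash)→600, (A,merge)→740, (B,merge)→760, (A,hash)→800, (A,nl)→2440, (B,nl)→2460; best=600 via (B,hash)
  {ABC}: card=3600; try (A,hash)→1680, (C,hash)→3480, (A,merge)→4080, (C,merge)→6750, (C,nl_idx)→8040, (A,nl)→18660 …(+1); best=1680 via (A,hash)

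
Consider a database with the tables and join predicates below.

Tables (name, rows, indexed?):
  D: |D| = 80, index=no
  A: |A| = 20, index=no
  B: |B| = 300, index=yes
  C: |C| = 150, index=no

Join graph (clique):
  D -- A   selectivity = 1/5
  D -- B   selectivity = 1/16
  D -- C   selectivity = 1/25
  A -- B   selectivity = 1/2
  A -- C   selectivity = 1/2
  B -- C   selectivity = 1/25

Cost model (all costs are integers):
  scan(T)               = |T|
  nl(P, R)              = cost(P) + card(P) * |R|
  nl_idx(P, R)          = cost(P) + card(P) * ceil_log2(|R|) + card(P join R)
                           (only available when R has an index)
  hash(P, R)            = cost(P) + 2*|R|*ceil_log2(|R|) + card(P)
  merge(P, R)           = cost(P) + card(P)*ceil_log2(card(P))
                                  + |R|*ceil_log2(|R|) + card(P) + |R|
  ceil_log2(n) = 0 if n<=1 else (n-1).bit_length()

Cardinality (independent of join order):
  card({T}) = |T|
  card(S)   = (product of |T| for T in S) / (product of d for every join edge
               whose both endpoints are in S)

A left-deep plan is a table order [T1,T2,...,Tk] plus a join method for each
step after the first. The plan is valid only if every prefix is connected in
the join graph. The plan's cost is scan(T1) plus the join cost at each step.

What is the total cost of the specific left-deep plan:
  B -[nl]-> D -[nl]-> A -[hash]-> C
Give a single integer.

step 1: scan B: cost=300, card=300
step 2: join D via nl
    card(P join D) = 300*80/(16) = 1500
    cost = 300 + 300*80 = 24300
step 3: join A via nl
    card(P join A) = 1500*20/(5*2) = 3000
    cost = 24300 + 1500*20 = 54300
step 4: join C via hash
    card(P join C) = 3000*150/(25*2*25) = 360
    cost = 54300 + 2*150*8 + 3000 = 59700

59700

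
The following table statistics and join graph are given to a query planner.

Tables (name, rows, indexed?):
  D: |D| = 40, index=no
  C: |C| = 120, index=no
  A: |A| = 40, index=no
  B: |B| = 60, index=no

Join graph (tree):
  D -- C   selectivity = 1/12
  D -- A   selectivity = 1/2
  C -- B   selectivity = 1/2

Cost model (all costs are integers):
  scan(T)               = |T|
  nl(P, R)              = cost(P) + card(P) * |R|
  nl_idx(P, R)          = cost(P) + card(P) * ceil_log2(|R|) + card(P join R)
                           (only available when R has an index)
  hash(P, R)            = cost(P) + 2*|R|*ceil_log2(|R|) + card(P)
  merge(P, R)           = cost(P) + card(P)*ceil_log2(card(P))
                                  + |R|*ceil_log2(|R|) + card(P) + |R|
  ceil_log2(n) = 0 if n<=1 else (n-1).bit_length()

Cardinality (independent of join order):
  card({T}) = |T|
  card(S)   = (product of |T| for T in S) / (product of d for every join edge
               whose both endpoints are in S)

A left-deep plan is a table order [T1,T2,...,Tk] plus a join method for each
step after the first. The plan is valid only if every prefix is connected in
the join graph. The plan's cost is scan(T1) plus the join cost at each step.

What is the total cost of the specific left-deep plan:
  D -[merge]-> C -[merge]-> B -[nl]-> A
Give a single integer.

step 1: scan D: cost=40, card=40
step 2: join C via merge
    card(P join C) = 40*120/(12) = 400
    cost = 40 + 40*6 + 120*7 + 40 + 120 = 1280
step 3: join B via merge
    card(P join B) = 400*60/(2) = 12000
    cost = 1280 + 400*9 + 60*6 + 400 + 60 = 5700
step 4: join A via nl
    card(P join A) = 12000*40/(2) = 240000
    cost = 5700 + 12000*40 = 485700

485700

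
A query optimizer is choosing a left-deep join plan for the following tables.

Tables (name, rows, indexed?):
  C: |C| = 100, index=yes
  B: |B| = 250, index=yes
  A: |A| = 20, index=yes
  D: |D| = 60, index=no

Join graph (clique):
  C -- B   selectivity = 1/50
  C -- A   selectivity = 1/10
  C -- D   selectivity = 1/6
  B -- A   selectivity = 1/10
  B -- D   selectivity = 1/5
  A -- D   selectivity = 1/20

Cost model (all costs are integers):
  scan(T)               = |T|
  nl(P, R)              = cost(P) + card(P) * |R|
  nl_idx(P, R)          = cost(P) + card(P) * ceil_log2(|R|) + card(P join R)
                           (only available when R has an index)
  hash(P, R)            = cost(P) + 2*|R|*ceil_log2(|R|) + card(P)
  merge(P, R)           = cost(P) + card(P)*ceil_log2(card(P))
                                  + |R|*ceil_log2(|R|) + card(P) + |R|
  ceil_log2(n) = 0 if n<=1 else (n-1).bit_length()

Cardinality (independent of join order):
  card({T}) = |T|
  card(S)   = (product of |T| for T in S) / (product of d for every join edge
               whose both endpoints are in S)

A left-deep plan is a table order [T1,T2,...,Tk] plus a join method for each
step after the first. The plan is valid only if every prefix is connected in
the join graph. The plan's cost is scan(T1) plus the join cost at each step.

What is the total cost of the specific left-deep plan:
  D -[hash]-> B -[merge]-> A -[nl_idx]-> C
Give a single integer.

step 1: scan D: cost=60, card=60
step 2: join B via hash
    card(P join B) = 60*250/(5) = 3000
    cost = 60 + 2*250*8 + 60 = 4120
step 3: join A via merge
    card(P join A) = 3000*20/(10*20) = 300
    cost = 4120 + 3000*12 + 20*5 + 3000 + 20 = 43240
step 4: join C via nl_idx
    card(P join C) = 300*100/(50*10*6) = 10
    cost = 43240 + 300*7 + 10 = 45350

45350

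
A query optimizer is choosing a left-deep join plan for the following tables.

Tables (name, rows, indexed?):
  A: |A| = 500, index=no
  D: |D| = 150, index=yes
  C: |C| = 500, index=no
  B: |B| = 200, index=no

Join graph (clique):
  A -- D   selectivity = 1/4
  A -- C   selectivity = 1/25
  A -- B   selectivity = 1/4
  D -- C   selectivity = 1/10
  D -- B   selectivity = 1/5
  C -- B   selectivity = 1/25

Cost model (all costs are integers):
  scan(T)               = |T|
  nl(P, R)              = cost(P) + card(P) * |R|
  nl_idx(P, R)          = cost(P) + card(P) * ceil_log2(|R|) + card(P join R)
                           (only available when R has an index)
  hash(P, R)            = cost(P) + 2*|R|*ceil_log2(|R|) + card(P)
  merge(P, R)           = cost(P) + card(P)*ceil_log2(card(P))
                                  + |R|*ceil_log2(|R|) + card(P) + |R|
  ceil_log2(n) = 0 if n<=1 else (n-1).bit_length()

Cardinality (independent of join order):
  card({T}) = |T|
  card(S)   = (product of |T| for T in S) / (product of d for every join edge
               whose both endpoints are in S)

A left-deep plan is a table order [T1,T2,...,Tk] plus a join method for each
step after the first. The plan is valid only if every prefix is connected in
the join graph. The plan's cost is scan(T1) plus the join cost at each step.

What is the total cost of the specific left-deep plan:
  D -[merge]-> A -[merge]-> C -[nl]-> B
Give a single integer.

7811500

step 1: scan D: cost=150, card=150
step 2: join A via merge
    card(P join A) = 150*500/(4) = 18750
    cost = 150 + 150*8 + 500*9 + 150 + 500 = 6500
step 3: join C via merge
    card(P join C) = 18750*500/(25*10) = 37500
    cost = 6500 + 18750*15 + 500*9 + 18750 + 500 = 311500
step 4: join B via nl
    card(P join B) = 37500*200/(4*5*25) = 15000
    cost = 311500 + 37500*200 = 7811500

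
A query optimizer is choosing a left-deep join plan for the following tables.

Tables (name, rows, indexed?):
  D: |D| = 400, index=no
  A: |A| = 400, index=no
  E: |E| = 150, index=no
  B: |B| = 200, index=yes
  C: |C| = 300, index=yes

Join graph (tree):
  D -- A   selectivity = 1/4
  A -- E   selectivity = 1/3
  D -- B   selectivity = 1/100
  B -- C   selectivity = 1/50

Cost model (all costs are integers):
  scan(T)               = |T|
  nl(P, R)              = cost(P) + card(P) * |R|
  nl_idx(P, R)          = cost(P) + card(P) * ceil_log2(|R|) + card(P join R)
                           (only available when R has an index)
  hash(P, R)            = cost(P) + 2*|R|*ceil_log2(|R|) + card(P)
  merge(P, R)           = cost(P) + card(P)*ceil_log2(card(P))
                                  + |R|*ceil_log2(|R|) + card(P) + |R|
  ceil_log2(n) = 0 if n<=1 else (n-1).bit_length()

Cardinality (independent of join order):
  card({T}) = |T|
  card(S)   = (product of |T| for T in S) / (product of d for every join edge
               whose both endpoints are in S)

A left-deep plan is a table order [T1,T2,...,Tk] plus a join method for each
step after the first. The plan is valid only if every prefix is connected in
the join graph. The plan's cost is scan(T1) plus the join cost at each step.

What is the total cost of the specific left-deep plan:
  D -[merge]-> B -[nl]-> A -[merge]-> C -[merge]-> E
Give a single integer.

11370550

step 1: scan D: cost=400, card=400
step 2: join B via merge
    card(P join B) = 400*200/(100) = 800
    cost = 400 + 400*9 + 200*8 + 400 + 200 = 6200
step 3: join A via nl
    card(P join A) = 800*400/(4) = 80000
    cost = 6200 + 800*400 = 326200
step 4: join C via merge
    card(P join C) = 80000*300/(50) = 480000
    cost = 326200 + 80000*17 + 300*9 + 80000 + 300 = 1769200
step 5: join E via merge
    card(P join E) = 480000*150/(3) = 24000000
    cost = 1769200 + 480000*19 + 150*8 + 480000 + 150 = 11370550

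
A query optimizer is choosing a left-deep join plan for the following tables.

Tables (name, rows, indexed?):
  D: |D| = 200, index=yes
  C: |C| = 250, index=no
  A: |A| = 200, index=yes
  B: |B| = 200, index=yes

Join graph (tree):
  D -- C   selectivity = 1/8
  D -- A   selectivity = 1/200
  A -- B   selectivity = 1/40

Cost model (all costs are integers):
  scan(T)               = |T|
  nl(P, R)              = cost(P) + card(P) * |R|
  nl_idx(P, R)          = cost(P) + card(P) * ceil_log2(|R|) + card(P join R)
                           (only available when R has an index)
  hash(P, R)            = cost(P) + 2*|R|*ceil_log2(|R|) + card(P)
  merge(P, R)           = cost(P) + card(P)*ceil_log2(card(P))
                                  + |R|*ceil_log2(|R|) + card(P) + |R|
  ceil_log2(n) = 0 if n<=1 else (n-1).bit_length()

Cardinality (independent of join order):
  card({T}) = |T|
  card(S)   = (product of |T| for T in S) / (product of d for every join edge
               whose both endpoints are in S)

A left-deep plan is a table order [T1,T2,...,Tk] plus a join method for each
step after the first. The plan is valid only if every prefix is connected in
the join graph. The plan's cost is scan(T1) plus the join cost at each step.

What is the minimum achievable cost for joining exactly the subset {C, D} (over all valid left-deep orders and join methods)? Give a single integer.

Selinger DP over subsets of {C,D}:
  {D}: scan cost=200, card=200
  {C}: scan cost=250, card=250
  {CD}: card=6250; try (D,hash)→3700, (C,merge)→4250, (D,merge)→4300, (C,hash)→4400, (D,nl_idx)→8500, (C,nl)→50200 …(+1); best=3700 via (D,hash)

3700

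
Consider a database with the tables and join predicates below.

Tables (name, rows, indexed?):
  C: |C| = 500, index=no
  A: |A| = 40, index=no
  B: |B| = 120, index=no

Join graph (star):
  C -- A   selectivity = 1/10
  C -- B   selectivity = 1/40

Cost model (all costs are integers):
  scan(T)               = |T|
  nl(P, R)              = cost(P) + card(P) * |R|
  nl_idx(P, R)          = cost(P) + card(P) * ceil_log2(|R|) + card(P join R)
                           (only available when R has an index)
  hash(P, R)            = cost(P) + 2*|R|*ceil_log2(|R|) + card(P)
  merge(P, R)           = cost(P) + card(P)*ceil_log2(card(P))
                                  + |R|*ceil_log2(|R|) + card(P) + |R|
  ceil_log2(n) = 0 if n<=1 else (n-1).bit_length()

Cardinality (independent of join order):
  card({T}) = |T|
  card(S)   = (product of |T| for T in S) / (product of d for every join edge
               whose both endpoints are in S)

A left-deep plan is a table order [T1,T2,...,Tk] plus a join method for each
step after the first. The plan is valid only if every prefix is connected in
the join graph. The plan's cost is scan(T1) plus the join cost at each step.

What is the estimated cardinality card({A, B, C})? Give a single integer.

Tables in S: A(40), B(120), C(500)
Edges inside S: C-A(d=10), C-B(d=40)
numerator = 40 * 120 * 500 = 2400000
denominator = 10 * 40 = 400
card(S) = 2400000 / 400 = 6000

6000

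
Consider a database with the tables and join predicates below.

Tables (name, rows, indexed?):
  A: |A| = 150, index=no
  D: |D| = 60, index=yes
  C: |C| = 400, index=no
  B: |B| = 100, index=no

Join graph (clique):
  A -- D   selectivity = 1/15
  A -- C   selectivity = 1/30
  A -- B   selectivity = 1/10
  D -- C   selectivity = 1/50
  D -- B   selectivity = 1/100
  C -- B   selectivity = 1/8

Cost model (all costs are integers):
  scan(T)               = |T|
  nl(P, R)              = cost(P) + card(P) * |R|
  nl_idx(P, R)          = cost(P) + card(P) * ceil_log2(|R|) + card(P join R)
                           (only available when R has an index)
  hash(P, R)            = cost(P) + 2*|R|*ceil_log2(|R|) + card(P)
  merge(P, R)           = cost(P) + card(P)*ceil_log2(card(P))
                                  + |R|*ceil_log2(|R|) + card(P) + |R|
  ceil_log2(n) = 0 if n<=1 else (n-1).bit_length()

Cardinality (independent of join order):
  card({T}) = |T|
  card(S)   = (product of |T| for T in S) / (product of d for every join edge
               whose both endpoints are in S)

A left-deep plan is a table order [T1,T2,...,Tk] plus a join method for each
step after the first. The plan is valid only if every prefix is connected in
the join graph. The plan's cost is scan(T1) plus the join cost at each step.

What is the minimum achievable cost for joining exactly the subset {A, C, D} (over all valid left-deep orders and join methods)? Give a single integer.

Selinger DP over subsets of {A,C,D}:
  {A}: scan cost=150, card=150
  {D}: scan cost=60, card=60
  {C}: scan cost=400, card=400
  {AD}: card=600; try (D,hash)→1020, (D,nl_idx)→1650, (A,merge)→1830, (D,merge)→1920, (A,hash)→2520, (A,nl)→9060 …(+1); best=1020 via (D,hash)
  {AC}: card=2000; try (A,hash)→3200, (C,merge)→5500, (A,merge)→5750, (C,hash)→7500, (C,nl)→60150, (A,nl)→60400; best=3200 via (A,hash)
  {CD}: card=480; try (D,hash)→1520, (D,nl_idx)→3280, (C,merge)→4480, (D,merge)→4820, (C,hash)→7320, (C,nl)→24060 …(+1); best=1520 via (D,hash)
  {ACD}: card=160; try (A,hash)→4400, (D,hash)→5920, (A,merge)→7670, (C,hash)→8820, (C,merge)→11620, (D,nl_idx)→15360 …(+4); best=4400 via (A,hash)

4400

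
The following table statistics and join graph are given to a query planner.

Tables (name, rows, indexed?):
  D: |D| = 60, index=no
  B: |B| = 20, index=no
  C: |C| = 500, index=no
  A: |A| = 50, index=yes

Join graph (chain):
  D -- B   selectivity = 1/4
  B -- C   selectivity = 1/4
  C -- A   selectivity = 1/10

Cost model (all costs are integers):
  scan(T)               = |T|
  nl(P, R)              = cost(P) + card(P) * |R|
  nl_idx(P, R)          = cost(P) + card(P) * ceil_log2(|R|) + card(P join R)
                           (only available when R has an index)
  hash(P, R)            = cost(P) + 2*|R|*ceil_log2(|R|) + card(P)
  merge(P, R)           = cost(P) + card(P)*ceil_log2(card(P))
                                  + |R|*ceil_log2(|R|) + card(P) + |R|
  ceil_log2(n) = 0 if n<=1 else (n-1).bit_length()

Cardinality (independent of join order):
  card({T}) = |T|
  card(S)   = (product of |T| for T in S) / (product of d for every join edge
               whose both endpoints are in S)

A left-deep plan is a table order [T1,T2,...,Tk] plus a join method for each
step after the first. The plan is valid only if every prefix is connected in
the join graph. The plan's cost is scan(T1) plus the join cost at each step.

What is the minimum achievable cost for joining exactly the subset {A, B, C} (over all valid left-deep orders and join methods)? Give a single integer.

Selinger DP over subsets of {A,B,C}:
  {B}: scan cost=20, card=20
  {C}: scan cost=500, card=500
  {A}: scan cost=50, card=50
  {BC}: card=2500; try (B,hash)→1200, (C,merge)→5140, (B,merge)→5620, (C,hash)→9040, (C,nl)→10020, (B,nl)→10500; best=1200 via (B,hash)
  {AC}: card=2500; try (A,hash)→1600, (C,merge)→5400, (A,merge)→5850, (A,nl_idx)→6000, (C,hash)→9100, (C,nl)→25050 …(+1); best=1600 via (A,hash)
  {ABC}: card=12500; try (B,hash)→4300, (A,hash)→4300, (A,nl_idx)→28700, (A,merge)→34050, (B,merge)→34220, (B,nl)→51600 …(+1); best=4300 via (B,hash)

4300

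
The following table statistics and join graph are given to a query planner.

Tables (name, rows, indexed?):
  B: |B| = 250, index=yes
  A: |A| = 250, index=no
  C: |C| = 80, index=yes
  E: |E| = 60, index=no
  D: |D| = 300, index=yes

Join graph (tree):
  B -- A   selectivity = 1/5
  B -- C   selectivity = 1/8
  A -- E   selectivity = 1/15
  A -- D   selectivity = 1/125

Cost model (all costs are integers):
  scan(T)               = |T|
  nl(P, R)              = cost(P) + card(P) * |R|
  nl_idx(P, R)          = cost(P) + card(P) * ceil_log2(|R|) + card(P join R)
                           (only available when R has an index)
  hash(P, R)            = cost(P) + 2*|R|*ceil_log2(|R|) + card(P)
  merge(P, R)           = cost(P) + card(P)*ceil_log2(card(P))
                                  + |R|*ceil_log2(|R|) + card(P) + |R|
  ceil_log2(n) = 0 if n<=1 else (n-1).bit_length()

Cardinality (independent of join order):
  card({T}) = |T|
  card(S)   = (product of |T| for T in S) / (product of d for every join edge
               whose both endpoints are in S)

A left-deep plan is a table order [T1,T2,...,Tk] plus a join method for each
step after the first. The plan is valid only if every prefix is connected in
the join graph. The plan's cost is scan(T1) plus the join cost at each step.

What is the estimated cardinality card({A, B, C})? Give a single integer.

Tables in S: A(250), B(250), C(80)
Edges inside S: B-A(d=5), B-C(d=8)
numerator = 250 * 250 * 80 = 5000000
denominator = 5 * 8 = 40
card(S) = 5000000 / 40 = 125000

125000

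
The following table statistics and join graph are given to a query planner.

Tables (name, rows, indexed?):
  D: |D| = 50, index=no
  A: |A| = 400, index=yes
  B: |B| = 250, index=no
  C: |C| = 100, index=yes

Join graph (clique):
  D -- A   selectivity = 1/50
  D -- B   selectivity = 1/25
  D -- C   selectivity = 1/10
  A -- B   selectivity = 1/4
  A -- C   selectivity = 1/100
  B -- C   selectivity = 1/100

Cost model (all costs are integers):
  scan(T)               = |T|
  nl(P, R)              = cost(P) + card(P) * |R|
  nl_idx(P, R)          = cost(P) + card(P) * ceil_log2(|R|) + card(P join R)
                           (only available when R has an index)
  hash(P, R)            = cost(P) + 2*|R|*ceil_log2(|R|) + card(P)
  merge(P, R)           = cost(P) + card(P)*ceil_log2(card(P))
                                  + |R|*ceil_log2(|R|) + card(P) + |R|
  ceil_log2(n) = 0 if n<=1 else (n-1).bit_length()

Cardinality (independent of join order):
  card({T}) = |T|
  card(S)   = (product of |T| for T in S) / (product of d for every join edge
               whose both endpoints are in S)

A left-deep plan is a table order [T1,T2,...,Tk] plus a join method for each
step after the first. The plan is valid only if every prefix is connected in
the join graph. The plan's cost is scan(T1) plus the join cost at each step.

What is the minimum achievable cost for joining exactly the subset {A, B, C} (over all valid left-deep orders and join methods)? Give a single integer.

4400

Selinger DP over subsets of {A,B,C}:
  {A}: scan cost=400, card=400
  {B}: scan cost=250, card=250
  {C}: scan cost=100, card=100
  {AB}: card=25000; try (B,hash)→4800, (A,merge)→6500, (B,merge)→6650, (A,hash)→7700, (A,nl_idx)→27500, (A,nl)→100250 …(+1); best=4800 via (B,hash)
  {AC}: card=400; try (A,nl_idx)→1400, (C,hash)→2200, (C,nl_idx)→3600, (A,merge)→4900, (C,merge)→5200, (A,hash)→7400 …(+2); best=1400 via (A,nl_idx)
  {BC}: card=250; try (C,hash)→1900, (C,nl_idx)→2250, (B,merge)→3150, (C,merge)→3300, (B,hash)→4200, (B,nl)→25100 …(+1); best=1900 via (C,hash)
  {ABC}: card=250; try (A,nl_idx)→4400, (B,hash)→5800, (B,merge)→7650, (A,merge)→8150, (A,hash)→9350, (C,hash)→31200 …(+5); best=4400 via (A,nl_idx)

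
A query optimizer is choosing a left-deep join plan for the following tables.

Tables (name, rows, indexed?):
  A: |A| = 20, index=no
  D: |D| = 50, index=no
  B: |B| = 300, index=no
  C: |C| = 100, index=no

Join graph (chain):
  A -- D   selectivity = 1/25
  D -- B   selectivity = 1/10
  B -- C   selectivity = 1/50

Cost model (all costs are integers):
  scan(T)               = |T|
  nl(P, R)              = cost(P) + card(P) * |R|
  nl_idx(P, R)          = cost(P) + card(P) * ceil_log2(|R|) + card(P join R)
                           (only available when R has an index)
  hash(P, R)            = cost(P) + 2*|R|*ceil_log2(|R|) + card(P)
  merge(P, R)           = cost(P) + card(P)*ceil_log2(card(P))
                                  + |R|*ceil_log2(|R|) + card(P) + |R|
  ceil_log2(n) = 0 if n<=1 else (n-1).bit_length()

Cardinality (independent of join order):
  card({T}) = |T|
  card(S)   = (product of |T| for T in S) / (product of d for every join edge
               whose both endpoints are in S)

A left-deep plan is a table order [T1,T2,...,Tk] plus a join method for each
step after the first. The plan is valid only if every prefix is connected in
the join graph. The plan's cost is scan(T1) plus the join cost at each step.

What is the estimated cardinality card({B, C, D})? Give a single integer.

Tables in S: B(300), C(100), D(50)
Edges inside S: D-B(d=10), B-C(d=50)
numerator = 300 * 100 * 50 = 1500000
denominator = 10 * 50 = 500
card(S) = 1500000 / 500 = 3000

3000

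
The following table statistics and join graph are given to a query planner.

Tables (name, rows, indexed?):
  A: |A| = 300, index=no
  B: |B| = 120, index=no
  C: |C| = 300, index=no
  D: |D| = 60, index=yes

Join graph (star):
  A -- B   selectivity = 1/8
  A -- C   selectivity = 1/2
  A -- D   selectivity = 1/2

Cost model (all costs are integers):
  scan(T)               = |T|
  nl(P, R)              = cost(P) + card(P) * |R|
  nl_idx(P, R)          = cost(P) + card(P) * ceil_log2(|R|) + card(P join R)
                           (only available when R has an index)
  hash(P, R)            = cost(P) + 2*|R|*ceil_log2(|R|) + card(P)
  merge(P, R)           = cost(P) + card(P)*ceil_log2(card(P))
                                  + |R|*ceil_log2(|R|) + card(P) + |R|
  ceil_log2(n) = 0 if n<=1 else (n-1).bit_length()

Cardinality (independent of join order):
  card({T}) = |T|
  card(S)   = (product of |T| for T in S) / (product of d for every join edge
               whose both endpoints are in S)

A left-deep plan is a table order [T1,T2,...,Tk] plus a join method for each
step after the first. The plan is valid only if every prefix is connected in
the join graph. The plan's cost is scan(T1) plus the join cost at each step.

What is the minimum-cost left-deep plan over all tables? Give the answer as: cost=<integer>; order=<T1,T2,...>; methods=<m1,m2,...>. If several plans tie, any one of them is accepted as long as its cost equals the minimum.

Selinger DP (subsets sized 1..n):
  {A}: scan cost=300, card=300
  {B}: scan cost=120, card=120
  {C}: scan cost=300, card=300
  {D}: scan cost=60, card=60
  {AB}: card=4500; try (B,hash)→2280, (A,merge)→4080, (B,merge)→4260, (A,hash)→5640, (A,nl)→36120, (B,nl)→36300; best=2280 via (B,hash)
  {AC}: card=45000; try (C,hash)→6000, (A,hash)→6000, (C,merge)→6300, (A,merge)→6300, (C,nl)→90300, (A,nl)→90300; best=6000 via (C,hash)
  {AD}: card=9000; try (D,hash)→1320, (A,merge)→3480, (D,merge)→3720, (A,hash)→5520, (D,nl_idx)→11100, (A,nl)→18060 …(+1); best=1320 via (D,hash)
  {ABC}: card=675000; try (C,hash)→12180, (B,hash)→52680, (C,merge)→68280, (B,merge)→771960, (C,nl)→1352280, (B,nl)→5406000; best=12180 via (C,hash)
  {ABD}: card=135000; try (D,hash)→7500, (B,hash)→12000, (D,merge)→65700, (B,merge)→137280, (D,nl_idx)→164280, (D,nl)→272280 …(+1); best=7500 via (D,hash)
  {ACD}: card=1350000; try (C,hash)→15720, (D,hash)→51720, (C,merge)→139320, (D,merge)→771420, (D,nl_idx)→1626000, (C,nl)→2701320 …(+1); best=15720 via (C,hash)
  {ABCD}: card=20250000; try (C,hash)→147900, (D,hash)→687900, (B,hash)→1367400, (C,merge)→2575500, (D,merge)→14187600, (D,nl_idx)→24312180 …(+4); best=147900 via (C,hash)

cost=147900; order=A,B,D,C; methods=hash,hash,hash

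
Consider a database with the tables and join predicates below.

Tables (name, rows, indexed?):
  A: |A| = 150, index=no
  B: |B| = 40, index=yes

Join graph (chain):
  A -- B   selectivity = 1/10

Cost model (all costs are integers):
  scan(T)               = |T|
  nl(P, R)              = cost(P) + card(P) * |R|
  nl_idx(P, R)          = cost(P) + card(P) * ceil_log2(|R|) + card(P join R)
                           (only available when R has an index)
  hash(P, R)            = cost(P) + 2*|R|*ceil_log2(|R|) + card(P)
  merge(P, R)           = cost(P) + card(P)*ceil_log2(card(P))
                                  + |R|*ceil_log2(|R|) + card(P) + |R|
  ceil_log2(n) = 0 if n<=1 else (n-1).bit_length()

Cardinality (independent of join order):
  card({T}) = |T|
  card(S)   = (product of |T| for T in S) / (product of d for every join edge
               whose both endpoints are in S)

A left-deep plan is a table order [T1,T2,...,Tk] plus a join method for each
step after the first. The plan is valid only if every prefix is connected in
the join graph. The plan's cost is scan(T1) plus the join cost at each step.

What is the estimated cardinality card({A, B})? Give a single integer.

600

Tables in S: A(150), B(40)
Edges inside S: A-B(d=10)
numerator = 150 * 40 = 6000
denominator = 10 = 10
card(S) = 6000 / 10 = 600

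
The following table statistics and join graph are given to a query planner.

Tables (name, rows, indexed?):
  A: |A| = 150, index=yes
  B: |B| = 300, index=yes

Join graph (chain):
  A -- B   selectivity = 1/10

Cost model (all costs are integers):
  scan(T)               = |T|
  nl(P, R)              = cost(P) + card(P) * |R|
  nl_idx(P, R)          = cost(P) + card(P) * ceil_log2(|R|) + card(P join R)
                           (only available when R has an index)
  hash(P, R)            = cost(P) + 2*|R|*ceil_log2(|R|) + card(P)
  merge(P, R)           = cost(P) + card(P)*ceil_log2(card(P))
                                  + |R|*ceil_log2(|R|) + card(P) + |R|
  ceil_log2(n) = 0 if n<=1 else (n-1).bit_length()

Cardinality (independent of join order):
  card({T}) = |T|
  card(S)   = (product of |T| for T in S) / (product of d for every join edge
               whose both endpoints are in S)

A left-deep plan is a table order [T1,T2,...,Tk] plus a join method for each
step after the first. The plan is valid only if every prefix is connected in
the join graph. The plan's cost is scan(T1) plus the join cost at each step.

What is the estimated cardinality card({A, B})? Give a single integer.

Tables in S: A(150), B(300)
Edges inside S: A-B(d=10)
numerator = 150 * 300 = 45000
denominator = 10 = 10
card(S) = 45000 / 10 = 4500

4500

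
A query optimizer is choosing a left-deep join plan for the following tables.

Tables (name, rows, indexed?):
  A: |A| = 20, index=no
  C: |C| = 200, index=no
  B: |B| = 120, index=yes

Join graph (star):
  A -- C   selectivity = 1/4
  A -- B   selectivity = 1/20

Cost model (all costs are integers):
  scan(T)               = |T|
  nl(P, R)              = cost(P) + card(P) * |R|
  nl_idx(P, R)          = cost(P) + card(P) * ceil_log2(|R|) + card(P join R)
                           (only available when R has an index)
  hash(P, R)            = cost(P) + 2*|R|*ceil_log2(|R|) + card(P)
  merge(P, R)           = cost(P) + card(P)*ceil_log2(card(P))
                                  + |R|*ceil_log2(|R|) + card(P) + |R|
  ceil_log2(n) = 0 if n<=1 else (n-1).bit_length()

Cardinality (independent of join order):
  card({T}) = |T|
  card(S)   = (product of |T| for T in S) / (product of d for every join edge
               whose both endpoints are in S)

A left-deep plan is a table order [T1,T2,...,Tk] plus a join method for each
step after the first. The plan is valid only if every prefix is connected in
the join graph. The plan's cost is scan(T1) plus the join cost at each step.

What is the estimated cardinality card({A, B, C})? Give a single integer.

Tables in S: A(20), B(120), C(200)
Edges inside S: A-C(d=4), A-B(d=20)
numerator = 20 * 120 * 200 = 480000
denominator = 4 * 20 = 80
card(S) = 480000 / 80 = 6000

6000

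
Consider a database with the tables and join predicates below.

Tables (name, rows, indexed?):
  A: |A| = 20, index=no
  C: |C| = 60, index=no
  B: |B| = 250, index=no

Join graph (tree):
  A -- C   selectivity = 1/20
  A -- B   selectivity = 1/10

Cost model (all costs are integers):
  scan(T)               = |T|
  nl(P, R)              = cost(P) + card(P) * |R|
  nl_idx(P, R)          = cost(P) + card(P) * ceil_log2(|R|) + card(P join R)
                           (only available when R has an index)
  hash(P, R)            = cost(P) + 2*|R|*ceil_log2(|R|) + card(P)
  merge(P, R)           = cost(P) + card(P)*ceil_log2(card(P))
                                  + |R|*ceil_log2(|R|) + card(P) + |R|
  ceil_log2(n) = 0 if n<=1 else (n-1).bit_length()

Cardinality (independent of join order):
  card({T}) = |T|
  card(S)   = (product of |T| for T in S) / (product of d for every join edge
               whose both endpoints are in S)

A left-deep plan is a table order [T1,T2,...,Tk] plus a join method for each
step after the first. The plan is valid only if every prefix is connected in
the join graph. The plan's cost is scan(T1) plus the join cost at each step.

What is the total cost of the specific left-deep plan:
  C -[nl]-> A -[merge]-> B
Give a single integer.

3930

step 1: scan C: cost=60, card=60
step 2: join A via nl
    card(P join A) = 60*20/(20) = 60
    cost = 60 + 60*20 = 1260
step 3: join B via merge
    card(P join B) = 60*250/(10) = 1500
    cost = 1260 + 60*6 + 250*8 + 60 + 250 = 3930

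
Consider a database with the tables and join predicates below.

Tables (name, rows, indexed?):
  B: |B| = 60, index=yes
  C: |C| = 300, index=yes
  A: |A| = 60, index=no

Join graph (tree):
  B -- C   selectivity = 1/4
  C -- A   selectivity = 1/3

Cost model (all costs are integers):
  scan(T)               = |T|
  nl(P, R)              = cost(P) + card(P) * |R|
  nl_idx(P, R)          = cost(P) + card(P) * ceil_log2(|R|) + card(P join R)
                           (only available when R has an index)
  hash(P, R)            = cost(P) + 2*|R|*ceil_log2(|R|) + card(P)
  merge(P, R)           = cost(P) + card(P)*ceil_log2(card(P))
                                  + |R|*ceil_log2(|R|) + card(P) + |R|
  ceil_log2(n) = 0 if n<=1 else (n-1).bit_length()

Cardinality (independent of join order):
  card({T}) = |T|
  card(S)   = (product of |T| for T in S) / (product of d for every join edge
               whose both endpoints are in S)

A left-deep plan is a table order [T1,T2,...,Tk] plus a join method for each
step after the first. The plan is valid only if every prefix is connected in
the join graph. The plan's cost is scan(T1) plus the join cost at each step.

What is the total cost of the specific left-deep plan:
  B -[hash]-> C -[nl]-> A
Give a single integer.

step 1: scan B: cost=60, card=60
step 2: join C via hash
    card(P join C) = 60*300/(4) = 4500
    cost = 60 + 2*300*9 + 60 = 5520
step 3: join A via nl
    card(P join A) = 4500*60/(3) = 90000
    cost = 5520 + 4500*60 = 275520

275520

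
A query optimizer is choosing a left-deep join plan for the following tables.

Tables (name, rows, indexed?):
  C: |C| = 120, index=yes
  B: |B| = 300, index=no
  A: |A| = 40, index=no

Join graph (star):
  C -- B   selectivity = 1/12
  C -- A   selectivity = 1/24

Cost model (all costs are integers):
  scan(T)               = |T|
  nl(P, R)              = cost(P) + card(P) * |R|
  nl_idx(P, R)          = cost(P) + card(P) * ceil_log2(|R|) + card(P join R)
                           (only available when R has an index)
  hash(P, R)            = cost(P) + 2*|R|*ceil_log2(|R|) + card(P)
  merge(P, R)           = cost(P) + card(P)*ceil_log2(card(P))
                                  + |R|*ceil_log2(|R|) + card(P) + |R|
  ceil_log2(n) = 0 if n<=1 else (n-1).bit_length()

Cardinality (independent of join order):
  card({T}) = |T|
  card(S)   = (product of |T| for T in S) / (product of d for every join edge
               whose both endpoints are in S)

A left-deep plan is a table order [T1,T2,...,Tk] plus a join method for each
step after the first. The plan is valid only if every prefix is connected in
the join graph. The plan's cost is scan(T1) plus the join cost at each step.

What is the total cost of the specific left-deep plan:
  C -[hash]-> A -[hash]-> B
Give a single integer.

6320

step 1: scan C: cost=120, card=120
step 2: join A via hash
    card(P join A) = 120*40/(24) = 200
    cost = 120 + 2*40*6 + 120 = 720
step 3: join B via hash
    card(P join B) = 200*300/(12) = 5000
    cost = 720 + 2*300*9 + 200 = 6320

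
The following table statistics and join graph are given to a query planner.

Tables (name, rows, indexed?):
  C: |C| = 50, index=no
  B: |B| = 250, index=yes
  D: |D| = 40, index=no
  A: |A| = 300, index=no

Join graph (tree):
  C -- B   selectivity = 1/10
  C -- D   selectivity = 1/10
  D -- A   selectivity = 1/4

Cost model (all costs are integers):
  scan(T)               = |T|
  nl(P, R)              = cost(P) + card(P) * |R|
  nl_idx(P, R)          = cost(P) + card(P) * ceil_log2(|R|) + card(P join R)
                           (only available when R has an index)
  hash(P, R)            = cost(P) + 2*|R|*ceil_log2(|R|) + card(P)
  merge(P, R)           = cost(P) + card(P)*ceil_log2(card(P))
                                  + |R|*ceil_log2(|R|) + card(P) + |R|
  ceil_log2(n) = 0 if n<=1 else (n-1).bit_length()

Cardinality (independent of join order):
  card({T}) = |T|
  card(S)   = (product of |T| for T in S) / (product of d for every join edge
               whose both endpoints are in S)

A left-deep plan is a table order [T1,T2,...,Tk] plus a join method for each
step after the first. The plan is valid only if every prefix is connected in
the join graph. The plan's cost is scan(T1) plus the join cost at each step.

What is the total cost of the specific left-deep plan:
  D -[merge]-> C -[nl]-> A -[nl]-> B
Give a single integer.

3810670

step 1: scan D: cost=40, card=40
step 2: join C via merge
    card(P join C) = 40*50/(10) = 200
    cost = 40 + 40*6 + 50*6 + 40 + 50 = 670
step 3: join A via nl
    card(P join A) = 200*300/(4) = 15000
    cost = 670 + 200*300 = 60670
step 4: join B via nl
    card(P join B) = 15000*250/(10) = 375000
    cost = 60670 + 15000*250 = 3810670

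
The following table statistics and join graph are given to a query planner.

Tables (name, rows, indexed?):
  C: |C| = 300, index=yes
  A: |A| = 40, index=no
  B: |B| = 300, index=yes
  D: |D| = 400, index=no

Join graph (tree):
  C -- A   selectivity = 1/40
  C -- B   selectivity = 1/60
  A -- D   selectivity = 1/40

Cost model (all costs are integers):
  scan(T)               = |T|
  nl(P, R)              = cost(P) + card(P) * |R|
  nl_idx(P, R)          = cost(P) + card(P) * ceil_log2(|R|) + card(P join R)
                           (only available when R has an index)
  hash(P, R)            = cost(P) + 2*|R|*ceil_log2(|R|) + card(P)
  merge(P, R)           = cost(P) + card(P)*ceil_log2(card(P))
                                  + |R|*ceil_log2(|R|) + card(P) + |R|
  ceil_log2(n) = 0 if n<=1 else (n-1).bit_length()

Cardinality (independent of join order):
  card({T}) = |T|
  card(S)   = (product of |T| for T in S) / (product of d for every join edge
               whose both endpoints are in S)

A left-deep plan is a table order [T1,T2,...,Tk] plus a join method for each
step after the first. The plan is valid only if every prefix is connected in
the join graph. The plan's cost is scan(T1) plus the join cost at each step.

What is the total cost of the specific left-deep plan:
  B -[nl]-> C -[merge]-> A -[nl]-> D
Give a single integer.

step 1: scan B: cost=300, card=300
step 2: join C via nl
    card(P join C) = 300*300/(60) = 1500
    cost = 300 + 300*300 = 90300
step 3: join A via merge
    card(P join A) = 1500*40/(40) = 1500
    cost = 90300 + 1500*11 + 40*6 + 1500 + 40 = 108580
step 4: join D via nl
    card(P join D) = 1500*400/(40) = 15000
    cost = 108580 + 1500*400 = 708580

708580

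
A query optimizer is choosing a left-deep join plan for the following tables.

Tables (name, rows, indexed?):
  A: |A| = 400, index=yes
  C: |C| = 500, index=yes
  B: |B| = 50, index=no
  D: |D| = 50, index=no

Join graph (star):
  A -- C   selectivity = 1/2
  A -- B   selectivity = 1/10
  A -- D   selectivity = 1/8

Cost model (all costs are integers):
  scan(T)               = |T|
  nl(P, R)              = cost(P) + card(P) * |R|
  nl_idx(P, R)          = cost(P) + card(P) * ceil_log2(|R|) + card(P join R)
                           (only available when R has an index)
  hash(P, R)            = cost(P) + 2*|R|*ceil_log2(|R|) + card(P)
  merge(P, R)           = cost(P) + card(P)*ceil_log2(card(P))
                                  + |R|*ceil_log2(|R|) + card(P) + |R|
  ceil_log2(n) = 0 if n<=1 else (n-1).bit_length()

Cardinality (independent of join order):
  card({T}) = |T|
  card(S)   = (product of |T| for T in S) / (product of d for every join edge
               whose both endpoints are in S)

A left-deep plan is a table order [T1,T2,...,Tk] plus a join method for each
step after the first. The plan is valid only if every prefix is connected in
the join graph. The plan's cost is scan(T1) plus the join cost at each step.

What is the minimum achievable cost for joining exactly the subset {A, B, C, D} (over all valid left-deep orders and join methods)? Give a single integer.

25500

Selinger DP over subsets of {A,B,C,D}:
  {A}: scan cost=400, card=400
  {C}: scan cost=500, card=500
  {B}: scan cost=50, card=50
  {D}: scan cost=50, card=50
  {AC}: card=100000; try (A,hash)→8200, (C,merge)→9400, (A,merge)→9500, (C,hash)→9800, (C,nl_idx)→104000, (A,nl_idx)→105000 …(+2); best=8200 via (A,hash)
  {AB}: card=2000; try (B,hash)→1400, (A,nl_idx)→2500, (A,merge)→4400, (B,merge)→4750, (A,hash)→7300, (A,nl)→20050 …(+1); best=1400 via (B,hash)
  {AD}: card=2500; try (D,hash)→1400, (A,nl_idx)→3000, (A,merge)→4400, (D,merge)→4750, (A,hash)→7300, (A,nl)→20050 …(+1); best=1400 via (D,hash)
  {ABC}: card=500000; try (C,hash)→12400, (C,merge)→30400, (B,hash)→108800, (C,nl_idx)→519400, (C,nl)→1001400, (B,merge)→1808550 …(+1); best=12400 via (C,hash)
  {ACD}: card=625000; try (C,hash)→12900, (C,merge)→38900, (D,hash)→108800, (C,nl_idx)→648900, (C,nl)→1251400, (D,merge)→1808550 …(+1); best=12900 via (C,hash)
  {ABD}: card=12500; try (D,hash)→4000, (B,hash)→4500, (D,merge)→25750, (B,merge)→34250, (D,nl)→101400, (B,nl)→126400; best=4000 via (D,hash)
  {ABCD}: card=3125000; try (C,hash)→25500, (C,merge)→196500, (D,hash)→513000, (B,hash)→638500, (C,nl_idx)→3241500, (C,nl)→6254000 …(+4); best=25500 via (C,hash)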